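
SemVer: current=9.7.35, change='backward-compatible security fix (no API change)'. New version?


Current: 9.7.35
Change category: 'backward-compatible security fix (no API change)' → patch bump
SemVer rule: patch bump → increment PATCH (MAJOR and MINOR unchanged)
New: 9.7.36

9.7.36


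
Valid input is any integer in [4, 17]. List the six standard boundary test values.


Range: [4, 17]
Boundaries: just below min, min, min+1, max-1, max, just above max
Values: [3, 4, 5, 16, 17, 18]

[3, 4, 5, 16, 17, 18]


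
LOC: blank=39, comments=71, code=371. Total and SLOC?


Total LOC = blank + comment + code
Total LOC = 39 + 71 + 371 = 481
SLOC (source only) = code = 371

Total LOC: 481, SLOC: 371


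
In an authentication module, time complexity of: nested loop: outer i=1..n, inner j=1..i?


Reasoning: triangle: n(n+1)/2 ~ n^2/2
Complexity: O(n^2)

O(n^2)


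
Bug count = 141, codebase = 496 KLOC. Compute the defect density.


Defect density = defects / KLOC
Defect density = 141 / 496
Defect density = 0.284 defects/KLOC

0.284 defects/KLOC


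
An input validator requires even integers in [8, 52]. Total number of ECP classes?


Constraint: even integers in [8, 52]
Class 1: x < 8 — out-of-range invalid
Class 2: x in [8,52] but odd — wrong type invalid
Class 3: x in [8,52] and even — valid
Class 4: x > 52 — out-of-range invalid
Total equivalence classes: 4

4 equivalence classes


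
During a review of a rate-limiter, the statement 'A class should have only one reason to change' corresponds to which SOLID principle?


This describes the Single Responsibility Principle (SRP)

Single Responsibility Principle (SRP)


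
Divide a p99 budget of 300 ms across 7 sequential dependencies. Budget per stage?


Formula: per_stage = total_budget / stages
per_stage = 300 / 7
per_stage = 42.86 ms

42.86 ms


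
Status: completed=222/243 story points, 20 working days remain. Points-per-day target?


Formula: Required rate = Remaining points / Days left
Remaining = 243 - 222 = 21 points
Required rate = 21 / 20 = 1.05 points/day

1.05 points/day


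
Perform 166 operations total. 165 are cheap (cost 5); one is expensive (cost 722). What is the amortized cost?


Formula: Amortized cost = Total cost / Operations
Total cost = (165 * 5) + (1 * 722)
Total cost = 825 + 722 = 1547
Amortized = 1547 / 166 = 9.3193

9.3193


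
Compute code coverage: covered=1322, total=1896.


Coverage = covered / total * 100
Coverage = 1322 / 1896 * 100
Coverage = 69.73%

69.73%


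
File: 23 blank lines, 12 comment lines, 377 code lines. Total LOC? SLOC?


Total LOC = blank + comment + code
Total LOC = 23 + 12 + 377 = 412
SLOC (source only) = code = 377

Total LOC: 412, SLOC: 377


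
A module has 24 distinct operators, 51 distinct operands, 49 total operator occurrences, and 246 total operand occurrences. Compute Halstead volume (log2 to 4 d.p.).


Formula: V = N * log2(η), where N = N1 + N2 and η = η1 + η2
η = 24 + 51 = 75
N = 49 + 246 = 295
log2(75) ≈ 6.2288
V = 295 * 6.2288 = 1837.50

1837.50


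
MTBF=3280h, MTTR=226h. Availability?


Availability = MTBF / (MTBF + MTTR)
Availability = 3280 / (3280 + 226)
Availability = 3280 / 3506
Availability = 93.5539%

93.5539%


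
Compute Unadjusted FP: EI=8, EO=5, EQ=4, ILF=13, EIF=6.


UFP = EI*4 + EO*5 + EQ*4 + ILF*10 + EIF*7
UFP = 8*4 + 5*5 + 4*4 + 13*10 + 6*7
UFP = 32 + 25 + 16 + 130 + 42
UFP = 245

245


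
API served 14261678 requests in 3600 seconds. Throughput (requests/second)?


Formula: throughput = requests / seconds
throughput = 14261678 / 3600
throughput = 3961.58 requests/second

3961.58 requests/second


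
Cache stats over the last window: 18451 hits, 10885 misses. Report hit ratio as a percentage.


Formula: hit rate = hits / (hits + misses) * 100
hit rate = 18451 / (18451 + 10885) * 100
hit rate = 18451 / 29336 * 100
hit rate = 62.9%

62.9%


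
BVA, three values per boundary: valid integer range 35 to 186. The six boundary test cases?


Range: [35, 186]
Boundaries: just below min, min, min+1, max-1, max, just above max
Values: [34, 35, 36, 185, 186, 187]

[34, 35, 36, 185, 186, 187]


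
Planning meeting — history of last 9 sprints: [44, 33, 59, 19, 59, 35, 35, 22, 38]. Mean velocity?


Formula: Avg velocity = Total points / Number of sprints
Points: [44, 33, 59, 19, 59, 35, 35, 22, 38]
Sum = 44 + 33 + 59 + 19 + 59 + 35 + 35 + 22 + 38 = 344
Avg velocity = 344 / 9 = 38.22 points/sprint

38.22 points/sprint


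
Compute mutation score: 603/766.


Mutation score = killed / total * 100
Mutation score = 603 / 766 * 100
Mutation score = 78.72%

78.72%


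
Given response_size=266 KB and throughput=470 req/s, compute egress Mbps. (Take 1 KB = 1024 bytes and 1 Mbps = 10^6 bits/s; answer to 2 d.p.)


Formula: Mbps = payload_bytes * RPS * 8 / 1e6
Payload per request = 266 KB = 266 * 1024 = 272384 bytes
Total bytes/sec = 272384 * 470 = 128020480
Total bits/sec = 128020480 * 8 = 1024163840
Mbps = 1024163840 / 1e6 = 1024.16

1024.16 Mbps


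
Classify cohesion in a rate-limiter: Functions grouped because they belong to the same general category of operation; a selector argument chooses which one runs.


Reasoning: Grouped by category of activity, not by data or sequence
Type: Logical cohesion

Logical cohesion


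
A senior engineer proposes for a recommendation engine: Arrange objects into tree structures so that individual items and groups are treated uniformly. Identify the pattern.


This matches the Composite pattern

Composite


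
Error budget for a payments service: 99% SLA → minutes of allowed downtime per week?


Formula: allowed downtime = period * (100 - SLA) / 100
Period (week) = 10080 minutes
Unavailability fraction = (100 - 99.0) / 100
Allowed downtime = 10080 * (100 - 99.0) / 100
Allowed downtime = 100.8 minutes

100.8 minutes


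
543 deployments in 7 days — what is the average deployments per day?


Formula: deployments per day = releases / days
= 543 / 7
= 77.571 deploys/day
(equivalently, 543.0 deploys/week)

77.571 deploys/day


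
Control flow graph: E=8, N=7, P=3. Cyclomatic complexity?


Formula: V(G) = E - N + 2P
V(G) = 8 - 7 + 2*3
V(G) = 1 + 6
V(G) = 7

7


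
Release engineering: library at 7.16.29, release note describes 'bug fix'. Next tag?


Current: 7.16.29
Change category: 'bug fix' → patch bump
SemVer rule: patch bump → increment PATCH (MAJOR and MINOR unchanged)
New: 7.16.30

7.16.30


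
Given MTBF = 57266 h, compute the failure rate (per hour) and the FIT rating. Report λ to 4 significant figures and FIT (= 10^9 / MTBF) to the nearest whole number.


Formula: λ = 1 / MTBF; FIT = λ × 1e9 = 1e9 / MTBF
λ = 1 / 57266 ≈ 1.746e-05 failures/hour
FIT = 1e9 / 57266 ≈ 17462 failures per 1e9 hours (nearest whole number)

λ = 1.746e-05 /h, FIT = 17462


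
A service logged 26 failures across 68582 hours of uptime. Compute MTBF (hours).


Formula: MTBF = Total operating time / Number of failures
MTBF = 68582 / 26
MTBF = 2637.77 hours

2637.77 hours


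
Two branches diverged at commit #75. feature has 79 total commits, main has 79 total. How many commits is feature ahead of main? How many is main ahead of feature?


Common ancestor: commit #75
feature commits after divergence: 79 - 75 = 4
main commits after divergence: 79 - 75 = 4
feature is 4 commits ahead of main
main is 4 commits ahead of feature

feature ahead: 4, main ahead: 4


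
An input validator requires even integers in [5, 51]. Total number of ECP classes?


Constraint: even integers in [5, 51]
Class 1: x < 5 — out-of-range invalid
Class 2: x in [5,51] but odd — wrong type invalid
Class 3: x in [5,51] and even — valid
Class 4: x > 51 — out-of-range invalid
Total equivalence classes: 4

4 equivalence classes


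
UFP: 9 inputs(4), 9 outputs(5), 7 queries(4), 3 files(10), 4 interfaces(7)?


UFP = EI*4 + EO*5 + EQ*4 + ILF*10 + EIF*7
UFP = 9*4 + 9*5 + 7*4 + 3*10 + 4*7
UFP = 36 + 45 + 28 + 30 + 28
UFP = 167

167


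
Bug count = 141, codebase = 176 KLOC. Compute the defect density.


Defect density = defects / KLOC
Defect density = 141 / 176
Defect density = 0.801 defects/KLOC

0.801 defects/KLOC


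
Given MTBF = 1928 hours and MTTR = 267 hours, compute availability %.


Availability = MTBF / (MTBF + MTTR)
Availability = 1928 / (1928 + 267)
Availability = 1928 / 2195
Availability = 87.836%

87.836%


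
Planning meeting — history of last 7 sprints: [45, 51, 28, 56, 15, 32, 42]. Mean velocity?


Formula: Avg velocity = Total points / Number of sprints
Points: [45, 51, 28, 56, 15, 32, 42]
Sum = 45 + 51 + 28 + 56 + 15 + 32 + 42 = 269
Avg velocity = 269 / 7 = 38.43 points/sprint

38.43 points/sprint


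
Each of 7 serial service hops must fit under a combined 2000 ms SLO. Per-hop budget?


Formula: per_stage = total_budget / stages
per_stage = 2000 / 7
per_stage = 285.71 ms

285.71 ms


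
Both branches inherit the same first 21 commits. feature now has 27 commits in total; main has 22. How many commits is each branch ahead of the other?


Common ancestor: commit #21
feature commits after divergence: 27 - 21 = 6
main commits after divergence: 22 - 21 = 1
feature is 6 commits ahead of main
main is 1 commits ahead of feature

feature ahead: 6, main ahead: 1


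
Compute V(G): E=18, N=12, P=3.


Formula: V(G) = E - N + 2P
V(G) = 18 - 12 + 2*3
V(G) = 6 + 6
V(G) = 12

12


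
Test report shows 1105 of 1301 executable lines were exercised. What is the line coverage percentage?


Coverage = covered / total * 100
Coverage = 1105 / 1301 * 100
Coverage = 84.93%

84.93%


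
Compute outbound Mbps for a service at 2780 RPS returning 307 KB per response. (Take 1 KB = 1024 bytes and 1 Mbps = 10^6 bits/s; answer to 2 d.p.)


Formula: Mbps = payload_bytes * RPS * 8 / 1e6
Payload per request = 307 KB = 307 * 1024 = 314368 bytes
Total bytes/sec = 314368 * 2780 = 873943040
Total bits/sec = 873943040 * 8 = 6991544320
Mbps = 6991544320 / 1e6 = 6991.54

6991.54 Mbps


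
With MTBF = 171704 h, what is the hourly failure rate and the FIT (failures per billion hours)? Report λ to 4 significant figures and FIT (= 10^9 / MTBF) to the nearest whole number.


Formula: λ = 1 / MTBF; FIT = λ × 1e9 = 1e9 / MTBF
λ = 1 / 171704 ≈ 5.824e-06 failures/hour
FIT = 1e9 / 171704 ≈ 5824 failures per 1e9 hours (nearest whole number)

λ = 5.824e-06 /h, FIT = 5824


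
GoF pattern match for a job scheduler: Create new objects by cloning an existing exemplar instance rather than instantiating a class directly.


This matches the Prototype pattern

Prototype


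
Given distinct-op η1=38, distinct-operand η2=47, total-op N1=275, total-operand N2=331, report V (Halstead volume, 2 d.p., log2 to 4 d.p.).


Formula: V = N * log2(η), where N = N1 + N2 and η = η1 + η2
η = 38 + 47 = 85
N = 275 + 331 = 606
log2(85) ≈ 6.4094
V = 606 * 6.4094 = 3884.10

3884.10


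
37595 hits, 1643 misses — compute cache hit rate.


Formula: hit rate = hits / (hits + misses) * 100
hit rate = 37595 / (37595 + 1643) * 100
hit rate = 37595 / 39238 * 100
hit rate = 95.81%

95.81%


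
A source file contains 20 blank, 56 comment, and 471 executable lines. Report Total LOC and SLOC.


Total LOC = blank + comment + code
Total LOC = 20 + 56 + 471 = 547
SLOC (source only) = code = 471

Total LOC: 547, SLOC: 471


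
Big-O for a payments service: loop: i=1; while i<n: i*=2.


Reasoning: i doubles each step so iterations are log2(n)
Complexity: O(log n)

O(log n)


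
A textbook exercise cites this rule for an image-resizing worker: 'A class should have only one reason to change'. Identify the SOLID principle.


This describes the Single Responsibility Principle (SRP)

Single Responsibility Principle (SRP)


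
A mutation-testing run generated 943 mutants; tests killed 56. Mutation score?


Mutation score = killed / total * 100
Mutation score = 56 / 943 * 100
Mutation score = 5.94%

5.94%


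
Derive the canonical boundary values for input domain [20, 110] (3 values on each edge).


Range: [20, 110]
Boundaries: just below min, min, min+1, max-1, max, just above max
Values: [19, 20, 21, 109, 110, 111]

[19, 20, 21, 109, 110, 111]


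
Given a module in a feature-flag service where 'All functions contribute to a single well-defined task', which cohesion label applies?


Reasoning: Best: single purpose
Type: Functional cohesion

Functional cohesion


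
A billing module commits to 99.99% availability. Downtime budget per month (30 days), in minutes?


Formula: allowed downtime = period * (100 - SLA) / 100
Period (month (30 days)) = 43200 minutes
Unavailability fraction = (100 - 99.99) / 100
Allowed downtime = 43200 * (100 - 99.99) / 100
Allowed downtime = 4.32 minutes

4.32 minutes


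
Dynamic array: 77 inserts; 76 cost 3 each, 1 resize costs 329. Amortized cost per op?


Formula: Amortized cost = Total cost / Operations
Total cost = (76 * 3) + (1 * 329)
Total cost = 228 + 329 = 557
Amortized = 557 / 77 = 7.2338

7.2338


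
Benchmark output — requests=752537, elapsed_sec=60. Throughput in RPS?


Formula: throughput = requests / seconds
throughput = 752537 / 60
throughput = 12542.28 requests/second

12542.28 requests/second


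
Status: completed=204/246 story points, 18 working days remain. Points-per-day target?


Formula: Required rate = Remaining points / Days left
Remaining = 246 - 204 = 42 points
Required rate = 42 / 18 = 2.33 points/day

2.33 points/day


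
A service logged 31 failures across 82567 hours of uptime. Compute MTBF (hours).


Formula: MTBF = Total operating time / Number of failures
MTBF = 82567 / 31
MTBF = 2663.45 hours

2663.45 hours


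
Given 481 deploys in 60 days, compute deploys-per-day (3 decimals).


Formula: deployments per day = releases / days
= 481 / 60
= 8.017 deploys/day
(equivalently, 56.12 deploys/week)

8.017 deploys/day


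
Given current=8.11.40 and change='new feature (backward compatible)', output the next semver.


Current: 8.11.40
Change category: 'new feature (backward compatible)' → minor bump
SemVer rule: minor bump → increment MINOR, reset PATCH to 0 (MAJOR unchanged)
New: 8.12.0

8.12.0


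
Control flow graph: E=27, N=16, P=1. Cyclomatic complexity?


Formula: V(G) = E - N + 2P
V(G) = 27 - 16 + 2*1
V(G) = 11 + 2
V(G) = 13

13


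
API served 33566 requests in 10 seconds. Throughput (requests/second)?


Formula: throughput = requests / seconds
throughput = 33566 / 10
throughput = 3356.6 requests/second

3356.6 requests/second


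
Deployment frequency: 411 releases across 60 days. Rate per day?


Formula: deployments per day = releases / days
= 411 / 60
= 6.85 deploys/day
(equivalently, 47.95 deploys/week)

6.85 deploys/day


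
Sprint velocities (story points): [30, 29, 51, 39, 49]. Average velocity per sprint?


Formula: Avg velocity = Total points / Number of sprints
Points: [30, 29, 51, 39, 49]
Sum = 30 + 29 + 51 + 39 + 49 = 198
Avg velocity = 198 / 5 = 39.6 points/sprint

39.6 points/sprint


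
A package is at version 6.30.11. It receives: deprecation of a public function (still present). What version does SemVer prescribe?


Current: 6.30.11
Change category: 'deprecation of a public function (still present)' → minor bump
SemVer rule: minor bump → increment MINOR, reset PATCH to 0 (MAJOR unchanged)
New: 6.31.0

6.31.0


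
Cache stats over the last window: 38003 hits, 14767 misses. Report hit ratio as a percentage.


Formula: hit rate = hits / (hits + misses) * 100
hit rate = 38003 / (38003 + 14767) * 100
hit rate = 38003 / 52770 * 100
hit rate = 72.02%

72.02%


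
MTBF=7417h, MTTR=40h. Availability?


Availability = MTBF / (MTBF + MTTR)
Availability = 7417 / (7417 + 40)
Availability = 7417 / 7457
Availability = 99.4636%

99.4636%


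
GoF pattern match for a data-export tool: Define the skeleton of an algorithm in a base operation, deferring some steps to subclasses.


This matches the Template Method pattern

Template Method


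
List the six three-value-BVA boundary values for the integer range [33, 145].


Range: [33, 145]
Boundaries: just below min, min, min+1, max-1, max, just above max
Values: [32, 33, 34, 144, 145, 146]

[32, 33, 34, 144, 145, 146]


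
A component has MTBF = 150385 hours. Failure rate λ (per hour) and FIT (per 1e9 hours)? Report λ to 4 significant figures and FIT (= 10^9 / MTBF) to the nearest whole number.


Formula: λ = 1 / MTBF; FIT = λ × 1e9 = 1e9 / MTBF
λ = 1 / 150385 ≈ 6.650e-06 failures/hour
FIT = 1e9 / 150385 ≈ 6650 failures per 1e9 hours (nearest whole number)

λ = 6.650e-06 /h, FIT = 6650


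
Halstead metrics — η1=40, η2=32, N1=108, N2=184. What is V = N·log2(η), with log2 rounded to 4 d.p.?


Formula: V = N * log2(η), where N = N1 + N2 and η = η1 + η2
η = 40 + 32 = 72
N = 108 + 184 = 292
log2(72) ≈ 6.1699
V = 292 * 6.1699 = 1801.61

1801.61


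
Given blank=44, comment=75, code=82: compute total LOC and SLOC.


Total LOC = blank + comment + code
Total LOC = 44 + 75 + 82 = 201
SLOC (source only) = code = 82

Total LOC: 201, SLOC: 82


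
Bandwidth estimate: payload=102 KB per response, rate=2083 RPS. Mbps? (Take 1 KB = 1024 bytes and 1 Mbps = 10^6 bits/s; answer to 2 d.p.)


Formula: Mbps = payload_bytes * RPS * 8 / 1e6
Payload per request = 102 KB = 102 * 1024 = 104448 bytes
Total bytes/sec = 104448 * 2083 = 217565184
Total bits/sec = 217565184 * 8 = 1740521472
Mbps = 1740521472 / 1e6 = 1740.52

1740.52 Mbps


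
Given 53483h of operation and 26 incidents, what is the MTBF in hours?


Formula: MTBF = Total operating time / Number of failures
MTBF = 53483 / 26
MTBF = 2057.04 hours

2057.04 hours


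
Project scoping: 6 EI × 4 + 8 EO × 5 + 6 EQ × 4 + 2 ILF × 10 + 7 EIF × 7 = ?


UFP = EI*4 + EO*5 + EQ*4 + ILF*10 + EIF*7
UFP = 6*4 + 8*5 + 6*4 + 2*10 + 7*7
UFP = 24 + 40 + 24 + 20 + 49
UFP = 157

157


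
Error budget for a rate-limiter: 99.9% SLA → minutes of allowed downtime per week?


Formula: allowed downtime = period * (100 - SLA) / 100
Period (week) = 10080 minutes
Unavailability fraction = (100 - 99.9) / 100
Allowed downtime = 10080 * (100 - 99.9) / 100
Allowed downtime = 10.08 minutes

10.08 minutes


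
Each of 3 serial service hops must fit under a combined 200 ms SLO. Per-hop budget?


Formula: per_stage = total_budget / stages
per_stage = 200 / 3
per_stage = 66.67 ms

66.67 ms


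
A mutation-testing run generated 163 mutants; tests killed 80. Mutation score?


Mutation score = killed / total * 100
Mutation score = 80 / 163 * 100
Mutation score = 49.08%

49.08%


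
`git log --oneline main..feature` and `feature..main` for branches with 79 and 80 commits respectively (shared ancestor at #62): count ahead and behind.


Common ancestor: commit #62
feature commits after divergence: 79 - 62 = 17
main commits after divergence: 80 - 62 = 18
feature is 17 commits ahead of main
main is 18 commits ahead of feature

feature ahead: 17, main ahead: 18


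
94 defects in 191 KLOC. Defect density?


Defect density = defects / KLOC
Defect density = 94 / 191
Defect density = 0.492 defects/KLOC

0.492 defects/KLOC


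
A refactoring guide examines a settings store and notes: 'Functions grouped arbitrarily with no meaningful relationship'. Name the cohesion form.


Reasoning: Worst: random grouping
Type: Coincidental cohesion

Coincidental cohesion


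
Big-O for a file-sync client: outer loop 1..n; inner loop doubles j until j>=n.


Reasoning: linear outer times logarithmic inner
Complexity: O(n log n)

O(n log n)


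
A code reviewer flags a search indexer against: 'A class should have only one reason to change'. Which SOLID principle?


This describes the Single Responsibility Principle (SRP)

Single Responsibility Principle (SRP)


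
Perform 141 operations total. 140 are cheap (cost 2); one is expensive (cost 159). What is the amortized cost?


Formula: Amortized cost = Total cost / Operations
Total cost = (140 * 2) + (1 * 159)
Total cost = 280 + 159 = 439
Amortized = 439 / 141 = 3.1135

3.1135


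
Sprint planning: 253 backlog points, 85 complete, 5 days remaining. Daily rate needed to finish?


Formula: Required rate = Remaining points / Days left
Remaining = 253 - 85 = 168 points
Required rate = 168 / 5 = 33.6 points/day

33.6 points/day


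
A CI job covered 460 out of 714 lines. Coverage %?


Coverage = covered / total * 100
Coverage = 460 / 714 * 100
Coverage = 64.43%

64.43%


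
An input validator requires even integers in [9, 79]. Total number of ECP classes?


Constraint: even integers in [9, 79]
Class 1: x < 9 — out-of-range invalid
Class 2: x in [9,79] but odd — wrong type invalid
Class 3: x in [9,79] and even — valid
Class 4: x > 79 — out-of-range invalid
Total equivalence classes: 4

4 equivalence classes


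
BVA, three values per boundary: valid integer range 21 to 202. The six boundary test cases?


Range: [21, 202]
Boundaries: just below min, min, min+1, max-1, max, just above max
Values: [20, 21, 22, 201, 202, 203]

[20, 21, 22, 201, 202, 203]


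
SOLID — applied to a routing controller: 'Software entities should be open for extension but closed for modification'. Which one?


This describes the Open/Closed Principle (OCP)

Open/Closed Principle (OCP)


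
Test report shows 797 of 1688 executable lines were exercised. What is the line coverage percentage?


Coverage = covered / total * 100
Coverage = 797 / 1688 * 100
Coverage = 47.22%

47.22%


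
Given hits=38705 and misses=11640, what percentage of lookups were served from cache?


Formula: hit rate = hits / (hits + misses) * 100
hit rate = 38705 / (38705 + 11640) * 100
hit rate = 38705 / 50345 * 100
hit rate = 76.88%

76.88%


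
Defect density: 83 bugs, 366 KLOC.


Defect density = defects / KLOC
Defect density = 83 / 366
Defect density = 0.227 defects/KLOC

0.227 defects/KLOC


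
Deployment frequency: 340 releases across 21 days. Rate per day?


Formula: deployments per day = releases / days
= 340 / 21
= 16.19 deploys/day
(equivalently, 113.33 deploys/week)

16.19 deploys/day


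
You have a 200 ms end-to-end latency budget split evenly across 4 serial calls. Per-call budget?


Formula: per_stage = total_budget / stages
per_stage = 200 / 4
per_stage = 50.0 ms

50.0 ms


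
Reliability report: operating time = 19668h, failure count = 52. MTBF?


Formula: MTBF = Total operating time / Number of failures
MTBF = 19668 / 52
MTBF = 378.23 hours

378.23 hours


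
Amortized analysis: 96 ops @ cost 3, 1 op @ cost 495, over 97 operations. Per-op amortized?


Formula: Amortized cost = Total cost / Operations
Total cost = (96 * 3) + (1 * 495)
Total cost = 288 + 495 = 783
Amortized = 783 / 97 = 8.0722

8.0722


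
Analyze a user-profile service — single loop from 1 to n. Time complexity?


Reasoning: one pass through n items
Complexity: O(n)

O(n)


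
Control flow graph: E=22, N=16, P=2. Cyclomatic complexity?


Formula: V(G) = E - N + 2P
V(G) = 22 - 16 + 2*2
V(G) = 6 + 4
V(G) = 10

10


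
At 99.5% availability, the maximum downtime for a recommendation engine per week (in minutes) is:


Formula: allowed downtime = period * (100 - SLA) / 100
Period (week) = 10080 minutes
Unavailability fraction = (100 - 99.5) / 100
Allowed downtime = 10080 * (100 - 99.5) / 100
Allowed downtime = 50.4 minutes

50.4 minutes


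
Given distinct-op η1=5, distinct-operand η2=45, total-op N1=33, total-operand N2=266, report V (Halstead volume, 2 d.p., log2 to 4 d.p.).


Formula: V = N * log2(η), where N = N1 + N2 and η = η1 + η2
η = 5 + 45 = 50
N = 33 + 266 = 299
log2(50) ≈ 5.6439
V = 299 * 5.6439 = 1687.53

1687.53


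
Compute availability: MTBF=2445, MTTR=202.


Availability = MTBF / (MTBF + MTTR)
Availability = 2445 / (2445 + 202)
Availability = 2445 / 2647
Availability = 92.3687%

92.3687%


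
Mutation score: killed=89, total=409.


Mutation score = killed / total * 100
Mutation score = 89 / 409 * 100
Mutation score = 21.76%

21.76%


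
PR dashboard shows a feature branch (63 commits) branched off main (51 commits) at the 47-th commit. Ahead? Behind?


Common ancestor: commit #47
feature commits after divergence: 63 - 47 = 16
main commits after divergence: 51 - 47 = 4
feature is 16 commits ahead of main
main is 4 commits ahead of feature

feature ahead: 16, main ahead: 4


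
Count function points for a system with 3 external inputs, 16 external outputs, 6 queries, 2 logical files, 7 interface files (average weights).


UFP = EI*4 + EO*5 + EQ*4 + ILF*10 + EIF*7
UFP = 3*4 + 16*5 + 6*4 + 2*10 + 7*7
UFP = 12 + 80 + 24 + 20 + 49
UFP = 185

185


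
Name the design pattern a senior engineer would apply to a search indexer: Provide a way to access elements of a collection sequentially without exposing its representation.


This matches the Iterator pattern

Iterator


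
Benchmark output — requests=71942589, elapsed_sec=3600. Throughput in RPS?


Formula: throughput = requests / seconds
throughput = 71942589 / 3600
throughput = 19984.05 requests/second

19984.05 requests/second


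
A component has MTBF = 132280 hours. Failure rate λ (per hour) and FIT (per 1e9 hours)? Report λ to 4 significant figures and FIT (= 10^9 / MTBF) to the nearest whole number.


Formula: λ = 1 / MTBF; FIT = λ × 1e9 = 1e9 / MTBF
λ = 1 / 132280 ≈ 7.560e-06 failures/hour
FIT = 1e9 / 132280 ≈ 7560 failures per 1e9 hours (nearest whole number)

λ = 7.560e-06 /h, FIT = 7560


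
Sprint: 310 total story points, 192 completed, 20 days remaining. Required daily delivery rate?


Formula: Required rate = Remaining points / Days left
Remaining = 310 - 192 = 118 points
Required rate = 118 / 20 = 5.9 points/day

5.9 points/day


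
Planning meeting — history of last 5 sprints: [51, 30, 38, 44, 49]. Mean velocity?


Formula: Avg velocity = Total points / Number of sprints
Points: [51, 30, 38, 44, 49]
Sum = 51 + 30 + 38 + 44 + 49 = 212
Avg velocity = 212 / 5 = 42.4 points/sprint

42.4 points/sprint


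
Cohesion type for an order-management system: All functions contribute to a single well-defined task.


Reasoning: Best: single purpose
Type: Functional cohesion

Functional cohesion


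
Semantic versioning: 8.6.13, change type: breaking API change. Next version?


Current: 8.6.13
Change category: 'breaking API change' → major bump
SemVer rule: major bump → increment MAJOR, reset MINOR and PATCH to 0
New: 9.0.0

9.0.0


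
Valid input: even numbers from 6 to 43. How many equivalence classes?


Constraint: even integers in [6, 43]
Class 1: x < 6 — out-of-range invalid
Class 2: x in [6,43] but odd — wrong type invalid
Class 3: x in [6,43] and even — valid
Class 4: x > 43 — out-of-range invalid
Total equivalence classes: 4

4 equivalence classes


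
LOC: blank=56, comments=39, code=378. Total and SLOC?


Total LOC = blank + comment + code
Total LOC = 56 + 39 + 378 = 473
SLOC (source only) = code = 378

Total LOC: 473, SLOC: 378


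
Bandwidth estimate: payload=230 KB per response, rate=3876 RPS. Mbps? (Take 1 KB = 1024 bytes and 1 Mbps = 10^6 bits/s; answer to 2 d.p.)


Formula: Mbps = payload_bytes * RPS * 8 / 1e6
Payload per request = 230 KB = 230 * 1024 = 235520 bytes
Total bytes/sec = 235520 * 3876 = 912875520
Total bits/sec = 912875520 * 8 = 7303004160
Mbps = 7303004160 / 1e6 = 7303.0

7303.0 Mbps


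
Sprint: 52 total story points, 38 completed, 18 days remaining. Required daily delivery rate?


Formula: Required rate = Remaining points / Days left
Remaining = 52 - 38 = 14 points
Required rate = 14 / 18 = 0.78 points/day

0.78 points/day


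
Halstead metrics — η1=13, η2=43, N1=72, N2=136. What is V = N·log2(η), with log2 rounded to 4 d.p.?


Formula: V = N * log2(η), where N = N1 + N2 and η = η1 + η2
η = 13 + 43 = 56
N = 72 + 136 = 208
log2(56) ≈ 5.8074
V = 208 * 5.8074 = 1207.94

1207.94


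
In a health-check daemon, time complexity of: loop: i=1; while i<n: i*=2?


Reasoning: i doubles each step so iterations are log2(n)
Complexity: O(log n)

O(log n)


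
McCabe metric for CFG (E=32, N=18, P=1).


Formula: V(G) = E - N + 2P
V(G) = 32 - 18 + 2*1
V(G) = 14 + 2
V(G) = 16

16


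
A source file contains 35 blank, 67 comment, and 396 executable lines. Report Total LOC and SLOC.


Total LOC = blank + comment + code
Total LOC = 35 + 67 + 396 = 498
SLOC (source only) = code = 396

Total LOC: 498, SLOC: 396


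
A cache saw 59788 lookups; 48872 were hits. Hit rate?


Formula: hit rate = hits / (hits + misses) * 100
hit rate = 48872 / (48872 + 10916) * 100
hit rate = 48872 / 59788 * 100
hit rate = 81.74%

81.74%


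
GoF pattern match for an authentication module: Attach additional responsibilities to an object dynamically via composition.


This matches the Decorator pattern

Decorator


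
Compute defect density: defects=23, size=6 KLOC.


Defect density = defects / KLOC
Defect density = 23 / 6
Defect density = 3.833 defects/KLOC

3.833 defects/KLOC


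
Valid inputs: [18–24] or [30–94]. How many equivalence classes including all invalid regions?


Valid ranges: [18,24] and [30,94]
Class 1: x < 18 — invalid
Class 2: 18 ≤ x ≤ 24 — valid
Class 3: 24 < x < 30 — invalid (gap between ranges)
Class 4: 30 ≤ x ≤ 94 — valid
Class 5: x > 94 — invalid
Total equivalence classes: 5

5 equivalence classes


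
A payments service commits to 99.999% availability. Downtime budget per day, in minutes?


Formula: allowed downtime = period * (100 - SLA) / 100
Period (day) = 1440 minutes
Unavailability fraction = (100 - 99.999) / 100
Allowed downtime = 1440 * (100 - 99.999) / 100
Allowed downtime = 0.0144 minutes

0.0144 minutes


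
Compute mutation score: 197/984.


Mutation score = killed / total * 100
Mutation score = 197 / 984 * 100
Mutation score = 20.02%

20.02%


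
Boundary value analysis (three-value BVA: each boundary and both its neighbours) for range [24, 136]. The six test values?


Range: [24, 136]
Boundaries: just below min, min, min+1, max-1, max, just above max
Values: [23, 24, 25, 135, 136, 137]

[23, 24, 25, 135, 136, 137]


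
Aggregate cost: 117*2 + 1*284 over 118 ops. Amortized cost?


Formula: Amortized cost = Total cost / Operations
Total cost = (117 * 2) + (1 * 284)
Total cost = 234 + 284 = 518
Amortized = 518 / 118 = 4.3898

4.3898


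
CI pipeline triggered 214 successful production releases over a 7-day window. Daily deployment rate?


Formula: deployments per day = releases / days
= 214 / 7
= 30.571 deploys/day
(equivalently, 214.0 deploys/week)

30.571 deploys/day


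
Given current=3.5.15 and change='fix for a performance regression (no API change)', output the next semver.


Current: 3.5.15
Change category: 'fix for a performance regression (no API change)' → patch bump
SemVer rule: patch bump → increment PATCH (MAJOR and MINOR unchanged)
New: 3.5.16

3.5.16


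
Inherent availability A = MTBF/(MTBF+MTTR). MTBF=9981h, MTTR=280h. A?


Availability = MTBF / (MTBF + MTTR)
Availability = 9981 / (9981 + 280)
Availability = 9981 / 10261
Availability = 97.2712%

97.2712%


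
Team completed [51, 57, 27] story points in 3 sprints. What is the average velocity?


Formula: Avg velocity = Total points / Number of sprints
Points: [51, 57, 27]
Sum = 51 + 57 + 27 = 135
Avg velocity = 135 / 3 = 45.0 points/sprint

45.0 points/sprint


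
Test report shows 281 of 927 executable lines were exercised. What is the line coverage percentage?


Coverage = covered / total * 100
Coverage = 281 / 927 * 100
Coverage = 30.31%

30.31%


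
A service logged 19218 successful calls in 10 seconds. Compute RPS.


Formula: throughput = requests / seconds
throughput = 19218 / 10
throughput = 1921.8 requests/second

1921.8 requests/second


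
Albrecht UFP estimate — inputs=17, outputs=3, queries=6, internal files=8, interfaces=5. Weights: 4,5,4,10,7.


UFP = EI*4 + EO*5 + EQ*4 + ILF*10 + EIF*7
UFP = 17*4 + 3*5 + 6*4 + 8*10 + 5*7
UFP = 68 + 15 + 24 + 80 + 35
UFP = 222

222


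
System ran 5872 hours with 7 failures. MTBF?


Formula: MTBF = Total operating time / Number of failures
MTBF = 5872 / 7
MTBF = 838.86 hours

838.86 hours


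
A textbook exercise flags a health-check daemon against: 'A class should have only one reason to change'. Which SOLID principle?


This describes the Single Responsibility Principle (SRP)

Single Responsibility Principle (SRP)


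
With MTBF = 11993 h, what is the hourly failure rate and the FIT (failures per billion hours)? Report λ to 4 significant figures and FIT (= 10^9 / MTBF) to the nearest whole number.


Formula: λ = 1 / MTBF; FIT = λ × 1e9 = 1e9 / MTBF
λ = 1 / 11993 ≈ 8.338e-05 failures/hour
FIT = 1e9 / 11993 ≈ 83382 failures per 1e9 hours (nearest whole number)

λ = 8.338e-05 /h, FIT = 83382


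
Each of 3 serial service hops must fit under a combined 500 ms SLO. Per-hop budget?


Formula: per_stage = total_budget / stages
per_stage = 500 / 3
per_stage = 166.67 ms

166.67 ms


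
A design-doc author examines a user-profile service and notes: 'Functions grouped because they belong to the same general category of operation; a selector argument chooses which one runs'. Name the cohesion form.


Reasoning: Grouped by category of activity, not by data or sequence
Type: Logical cohesion

Logical cohesion


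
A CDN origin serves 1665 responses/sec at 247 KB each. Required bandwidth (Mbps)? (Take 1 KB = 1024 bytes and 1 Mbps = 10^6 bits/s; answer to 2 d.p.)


Formula: Mbps = payload_bytes * RPS * 8 / 1e6
Payload per request = 247 KB = 247 * 1024 = 252928 bytes
Total bytes/sec = 252928 * 1665 = 421125120
Total bits/sec = 421125120 * 8 = 3369000960
Mbps = 3369000960 / 1e6 = 3369.0

3369.0 Mbps


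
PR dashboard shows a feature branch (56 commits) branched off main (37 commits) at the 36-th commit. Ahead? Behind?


Common ancestor: commit #36
feature commits after divergence: 56 - 36 = 20
main commits after divergence: 37 - 36 = 1
feature is 20 commits ahead of main
main is 1 commits ahead of feature

feature ahead: 20, main ahead: 1


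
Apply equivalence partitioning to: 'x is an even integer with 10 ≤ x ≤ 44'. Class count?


Constraint: even integers in [10, 44]
Class 1: x < 10 — out-of-range invalid
Class 2: x in [10,44] but odd — wrong type invalid
Class 3: x in [10,44] and even — valid
Class 4: x > 44 — out-of-range invalid
Total equivalence classes: 4

4 equivalence classes


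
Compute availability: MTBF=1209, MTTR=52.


Availability = MTBF / (MTBF + MTTR)
Availability = 1209 / (1209 + 52)
Availability = 1209 / 1261
Availability = 95.8763%

95.8763%


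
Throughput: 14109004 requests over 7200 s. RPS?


Formula: throughput = requests / seconds
throughput = 14109004 / 7200
throughput = 1959.58 requests/second

1959.58 requests/second


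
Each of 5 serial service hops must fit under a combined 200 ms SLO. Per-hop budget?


Formula: per_stage = total_budget / stages
per_stage = 200 / 5
per_stage = 40.0 ms

40.0 ms


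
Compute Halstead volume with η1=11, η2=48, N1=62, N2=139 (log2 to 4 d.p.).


Formula: V = N * log2(η), where N = N1 + N2 and η = η1 + η2
η = 11 + 48 = 59
N = 62 + 139 = 201
log2(59) ≈ 5.8826
V = 201 * 5.8826 = 1182.40

1182.40


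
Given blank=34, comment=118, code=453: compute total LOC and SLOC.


Total LOC = blank + comment + code
Total LOC = 34 + 118 + 453 = 605
SLOC (source only) = code = 453

Total LOC: 605, SLOC: 453


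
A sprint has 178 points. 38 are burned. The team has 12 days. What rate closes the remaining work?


Formula: Required rate = Remaining points / Days left
Remaining = 178 - 38 = 140 points
Required rate = 140 / 12 = 11.67 points/day

11.67 points/day


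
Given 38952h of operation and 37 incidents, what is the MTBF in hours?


Formula: MTBF = Total operating time / Number of failures
MTBF = 38952 / 37
MTBF = 1052.76 hours

1052.76 hours


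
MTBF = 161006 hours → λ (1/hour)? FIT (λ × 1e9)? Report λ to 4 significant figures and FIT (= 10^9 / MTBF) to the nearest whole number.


Formula: λ = 1 / MTBF; FIT = λ × 1e9 = 1e9 / MTBF
λ = 1 / 161006 ≈ 6.211e-06 failures/hour
FIT = 1e9 / 161006 ≈ 6211 failures per 1e9 hours (nearest whole number)

λ = 6.211e-06 /h, FIT = 6211


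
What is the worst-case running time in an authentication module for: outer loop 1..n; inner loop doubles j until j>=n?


Reasoning: linear outer times logarithmic inner
Complexity: O(n log n)

O(n log n)


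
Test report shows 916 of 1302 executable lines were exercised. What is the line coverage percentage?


Coverage = covered / total * 100
Coverage = 916 / 1302 * 100
Coverage = 70.35%

70.35%


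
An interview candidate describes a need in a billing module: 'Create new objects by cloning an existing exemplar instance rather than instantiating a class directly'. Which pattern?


This matches the Prototype pattern

Prototype


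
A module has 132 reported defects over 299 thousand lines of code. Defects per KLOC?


Defect density = defects / KLOC
Defect density = 132 / 299
Defect density = 0.441 defects/KLOC

0.441 defects/KLOC


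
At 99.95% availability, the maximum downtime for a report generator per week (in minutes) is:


Formula: allowed downtime = period * (100 - SLA) / 100
Period (week) = 10080 minutes
Unavailability fraction = (100 - 99.95) / 100
Allowed downtime = 10080 * (100 - 99.95) / 100
Allowed downtime = 5.04 minutes

5.04 minutes


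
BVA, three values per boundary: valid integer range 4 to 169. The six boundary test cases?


Range: [4, 169]
Boundaries: just below min, min, min+1, max-1, max, just above max
Values: [3, 4, 5, 168, 169, 170]

[3, 4, 5, 168, 169, 170]


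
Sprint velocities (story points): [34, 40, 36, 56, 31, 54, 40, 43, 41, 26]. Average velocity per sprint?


Formula: Avg velocity = Total points / Number of sprints
Points: [34, 40, 36, 56, 31, 54, 40, 43, 41, 26]
Sum = 34 + 40 + 36 + 56 + 31 + 54 + 40 + 43 + 41 + 26 = 401
Avg velocity = 401 / 10 = 40.1 points/sprint

40.1 points/sprint


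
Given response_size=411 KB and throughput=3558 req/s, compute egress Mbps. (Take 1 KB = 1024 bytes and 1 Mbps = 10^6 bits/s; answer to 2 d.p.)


Formula: Mbps = payload_bytes * RPS * 8 / 1e6
Payload per request = 411 KB = 411 * 1024 = 420864 bytes
Total bytes/sec = 420864 * 3558 = 1497434112
Total bits/sec = 1497434112 * 8 = 11979472896
Mbps = 11979472896 / 1e6 = 11979.47

11979.47 Mbps


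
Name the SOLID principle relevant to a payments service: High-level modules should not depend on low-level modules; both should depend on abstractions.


This describes the Dependency Inversion Principle (DIP)

Dependency Inversion Principle (DIP)


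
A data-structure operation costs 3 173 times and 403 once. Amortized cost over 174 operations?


Formula: Amortized cost = Total cost / Operations
Total cost = (173 * 3) + (1 * 403)
Total cost = 519 + 403 = 922
Amortized = 922 / 174 = 5.2989

5.2989


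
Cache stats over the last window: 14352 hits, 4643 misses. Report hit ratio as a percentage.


Formula: hit rate = hits / (hits + misses) * 100
hit rate = 14352 / (14352 + 4643) * 100
hit rate = 14352 / 18995 * 100
hit rate = 75.56%

75.56%


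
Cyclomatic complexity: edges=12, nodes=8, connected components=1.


Formula: V(G) = E - N + 2P
V(G) = 12 - 8 + 2*1
V(G) = 4 + 2
V(G) = 6

6


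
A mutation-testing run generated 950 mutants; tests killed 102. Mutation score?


Mutation score = killed / total * 100
Mutation score = 102 / 950 * 100
Mutation score = 10.74%

10.74%
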